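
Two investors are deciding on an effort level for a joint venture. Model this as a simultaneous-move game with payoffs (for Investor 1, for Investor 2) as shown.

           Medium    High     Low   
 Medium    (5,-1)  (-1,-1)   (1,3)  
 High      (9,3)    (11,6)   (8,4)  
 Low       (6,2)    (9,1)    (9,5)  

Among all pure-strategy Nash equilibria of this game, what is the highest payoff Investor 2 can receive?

Both High is a pure NE (Investor 1: 11 ≥ 9; Investor 2: 6 ≥ 4). Investor 2 gets 6.
Both Low is a pure NE (Investor 1: 9 ≥ 8; Investor 2: 5 ≥ 2). Investor 2 gets 5.
Every other cell has a profitable deviation for at least one player. Highest of {6, 5} is 6.

6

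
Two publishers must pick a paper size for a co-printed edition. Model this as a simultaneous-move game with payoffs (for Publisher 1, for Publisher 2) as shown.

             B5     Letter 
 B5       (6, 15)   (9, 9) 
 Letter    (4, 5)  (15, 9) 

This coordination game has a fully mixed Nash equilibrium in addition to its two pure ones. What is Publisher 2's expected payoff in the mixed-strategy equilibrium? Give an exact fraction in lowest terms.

Publisher 1 mixes with probability p on B5, chosen so Publisher 2 is indifferent: 15p + 5(1−p) = 9p + 9(1−p) gives p = 2/5.
Publisher 2's expected payoff is 15·2/5 + 5·3/5 = 9.

9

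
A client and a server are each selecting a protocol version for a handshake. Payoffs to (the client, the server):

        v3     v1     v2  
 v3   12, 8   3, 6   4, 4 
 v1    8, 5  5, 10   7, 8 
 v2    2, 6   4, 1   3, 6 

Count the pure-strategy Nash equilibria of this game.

2

Both v3: the client gets 12 (best alternative 8); the server gets 8 (best alternative 6). Neither deviates — NE.
Both v1: the client gets 5 (best alternative 4); the server gets 10 (best alternative 8). Neither deviates — NE.
Both v2 is not a NE: the client would switch to v1 (7 > 3).
No other cell survives both best-response checks, so there are 2 pure NE.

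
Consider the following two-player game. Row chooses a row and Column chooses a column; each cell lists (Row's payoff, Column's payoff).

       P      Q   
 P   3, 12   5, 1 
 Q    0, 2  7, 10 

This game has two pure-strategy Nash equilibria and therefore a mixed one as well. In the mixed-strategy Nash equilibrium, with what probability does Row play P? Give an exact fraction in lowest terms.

Row's mix p on P must make Column indifferent between P and Q.
Column's payoff from P: 12p + 2(1−p). From Q: 1p + 10(1−p).
Set equal: 11p = 8(1−p) → p = 8/19.

8/19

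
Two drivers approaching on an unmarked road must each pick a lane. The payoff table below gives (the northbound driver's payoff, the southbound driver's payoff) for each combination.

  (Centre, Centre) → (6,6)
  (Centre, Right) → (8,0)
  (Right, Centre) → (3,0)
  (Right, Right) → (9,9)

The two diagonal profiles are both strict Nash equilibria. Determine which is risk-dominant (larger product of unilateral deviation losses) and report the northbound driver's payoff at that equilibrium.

6

At both Centre: the northbound driver loses 6 − 3 = 3 by deviating; the southbound driver loses 6 − 0 = 6. Product = 3·6 = 18.
At both Right: the northbound driver loses 9 − 8 = 1 by deviating; the southbound driver loses 9 − 0 = 9. Product = 1·9 = 9.
18 > 9, so both Centre is risk-dominant. The northbound driver's payoff there is 6.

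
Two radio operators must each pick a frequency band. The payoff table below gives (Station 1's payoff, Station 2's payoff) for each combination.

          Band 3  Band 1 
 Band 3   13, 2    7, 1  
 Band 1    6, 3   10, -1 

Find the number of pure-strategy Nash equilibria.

Both Band 3: Station 1 gets 13 (best alternative 6); Station 2 gets 2 (best alternative 1). Neither deviates — NE.
Both Band 1 is not a NE: Station 2 would switch to Band 3 (3 > -1).
No other cell survives both best-response checks, so there is 1 pure NE.

1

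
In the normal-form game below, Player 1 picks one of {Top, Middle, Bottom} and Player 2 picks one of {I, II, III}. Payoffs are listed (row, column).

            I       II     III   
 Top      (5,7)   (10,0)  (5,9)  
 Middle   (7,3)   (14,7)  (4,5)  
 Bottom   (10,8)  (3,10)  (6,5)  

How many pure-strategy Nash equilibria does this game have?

(Middle, II): Player 1 gets 14 (best alternative 10); Player 2 gets 7 (best alternative 5). Neither deviates — NE.
(Top, I) is not a NE: Player 1 would switch to Bottom (10 > 5).
No other cell survives both best-response checks, so there is 1 pure NE.

1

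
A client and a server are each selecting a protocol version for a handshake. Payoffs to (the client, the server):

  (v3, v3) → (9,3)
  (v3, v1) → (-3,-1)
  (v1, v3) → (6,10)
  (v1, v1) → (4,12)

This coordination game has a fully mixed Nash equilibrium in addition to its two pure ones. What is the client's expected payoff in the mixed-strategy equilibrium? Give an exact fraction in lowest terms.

The server mixes with probability q on v3, chosen so the client is indifferent: 9q + (-3)(1−q) = 6q + 4(1−q) gives q = 7/10.
The client's expected payoff (from either row, since indifferent) is 9·7/10 + (-3)·3/10 = 27/5.

27/5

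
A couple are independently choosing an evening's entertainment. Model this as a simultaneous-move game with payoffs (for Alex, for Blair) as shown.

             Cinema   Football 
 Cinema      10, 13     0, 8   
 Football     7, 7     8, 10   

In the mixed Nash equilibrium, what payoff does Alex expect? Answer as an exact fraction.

Blair mixes with probability q on Cinema, chosen so Alex is indifferent: 10q + 0(1−q) = 7q + 8(1−q) gives q = 8/11.
Alex's expected payoff (from either row, since indifferent) is 10·8/11 + 0·3/11 = 80/11.

80/11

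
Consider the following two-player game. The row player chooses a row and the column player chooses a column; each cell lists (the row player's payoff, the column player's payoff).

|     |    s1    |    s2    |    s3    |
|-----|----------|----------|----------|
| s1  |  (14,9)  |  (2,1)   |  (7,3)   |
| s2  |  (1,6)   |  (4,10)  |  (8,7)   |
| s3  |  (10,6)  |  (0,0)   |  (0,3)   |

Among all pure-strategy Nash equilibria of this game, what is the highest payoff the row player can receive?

14

Both s1 is a pure NE (the row player: 14 ≥ 10; the column player: 9 ≥ 3). The row player gets 14.
Both s2 is a pure NE (the row player: 4 ≥ 2; the column player: 10 ≥ 7). The row player gets 4.
Every other cell has a profitable deviation for at least one player. Highest of {14, 4} is 14.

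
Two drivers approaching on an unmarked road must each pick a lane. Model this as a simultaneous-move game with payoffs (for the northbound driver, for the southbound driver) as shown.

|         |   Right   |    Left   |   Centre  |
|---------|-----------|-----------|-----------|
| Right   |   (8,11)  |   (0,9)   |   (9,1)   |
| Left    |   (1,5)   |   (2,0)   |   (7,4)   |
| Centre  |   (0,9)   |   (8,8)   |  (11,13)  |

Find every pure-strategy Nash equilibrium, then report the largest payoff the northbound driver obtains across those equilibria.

11

Both Right is a pure NE (the northbound driver: 8 ≥ 1; the southbound driver: 11 ≥ 9). The northbound driver gets 8.
Both Centre is a pure NE (the northbound driver: 11 ≥ 9; the southbound driver: 13 ≥ 9). The northbound driver gets 11.
Every other cell has a profitable deviation for at least one player. Highest of {8, 11} is 11.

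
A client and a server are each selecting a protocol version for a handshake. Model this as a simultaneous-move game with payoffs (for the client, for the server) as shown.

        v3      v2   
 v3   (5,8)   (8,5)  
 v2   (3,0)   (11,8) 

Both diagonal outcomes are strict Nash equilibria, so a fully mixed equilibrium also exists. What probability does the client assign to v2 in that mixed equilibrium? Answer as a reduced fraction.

3/11

The client's mix p on v3 must make the server indifferent between v3 and v2.
The server's payoff from v3: 8p + 0(1−p). From v2: 5p + 8(1−p).
Set equal: 3p = 8(1−p) → p = 8/11.
Probability on v2 is 1 − 8/11 = 3/11.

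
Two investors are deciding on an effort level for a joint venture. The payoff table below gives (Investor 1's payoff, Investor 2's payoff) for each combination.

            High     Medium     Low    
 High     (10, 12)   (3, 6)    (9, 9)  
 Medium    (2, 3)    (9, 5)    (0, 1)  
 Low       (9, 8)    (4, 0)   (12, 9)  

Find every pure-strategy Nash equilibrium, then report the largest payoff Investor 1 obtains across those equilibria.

Both High is a pure NE (Investor 1: 10 ≥ 9; Investor 2: 12 ≥ 9). Investor 1 gets 10.
Both Medium is a pure NE (Investor 1: 9 ≥ 4; Investor 2: 5 ≥ 3). Investor 1 gets 9.
Both Low is a pure NE (Investor 1: 12 ≥ 9; Investor 2: 9 ≥ 8). Investor 1 gets 12.
Every other cell has a profitable deviation for at least one player. Highest of {10, 9, 12} is 12.

12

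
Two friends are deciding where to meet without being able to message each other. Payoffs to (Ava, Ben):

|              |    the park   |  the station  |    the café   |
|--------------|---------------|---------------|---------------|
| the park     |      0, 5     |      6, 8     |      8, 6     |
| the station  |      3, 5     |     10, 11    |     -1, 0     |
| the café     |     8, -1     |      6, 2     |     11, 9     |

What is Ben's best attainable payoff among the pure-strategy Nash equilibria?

Both the station is a pure NE (Ava: 10 ≥ 6; Ben: 11 ≥ 5). Ben gets 11.
Both the café is a pure NE (Ava: 11 ≥ 8; Ben: 9 ≥ 2). Ben gets 9.
Every other cell has a profitable deviation for at least one player. Highest of {11, 9} is 11.

11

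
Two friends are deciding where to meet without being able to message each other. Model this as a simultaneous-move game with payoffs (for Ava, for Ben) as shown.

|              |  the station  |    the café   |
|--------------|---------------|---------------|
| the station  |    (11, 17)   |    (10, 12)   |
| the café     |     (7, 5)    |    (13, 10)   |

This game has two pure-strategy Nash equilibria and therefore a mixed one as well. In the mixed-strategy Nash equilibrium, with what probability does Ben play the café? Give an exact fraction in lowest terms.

4/7

Ben's mix q on the station must make Ava indifferent between the station and the café.
Ava's payoff from the station: 11q + 10(1−q). From the café: 7q + 13(1−q).
Set equal: 4q = 3(1−q) → q = 3/7.
Probability on the café is 1 − 3/7 = 4/7.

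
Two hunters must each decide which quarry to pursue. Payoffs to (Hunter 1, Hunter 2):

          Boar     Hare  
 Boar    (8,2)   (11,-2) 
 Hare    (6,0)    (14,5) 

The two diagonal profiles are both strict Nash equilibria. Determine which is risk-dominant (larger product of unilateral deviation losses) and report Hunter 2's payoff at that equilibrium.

5

At both Boar: Hunter 1 loses 8 − 6 = 2 by deviating; Hunter 2 loses 2 − (-2) = 4. Product = 2·4 = 8.
At both Hare: Hunter 1 loses 14 − 11 = 3 by deviating; Hunter 2 loses 5 − 0 = 5. Product = 3·5 = 15.
15 > 8, so both Hare is risk-dominant. Hunter 2's payoff there is 5.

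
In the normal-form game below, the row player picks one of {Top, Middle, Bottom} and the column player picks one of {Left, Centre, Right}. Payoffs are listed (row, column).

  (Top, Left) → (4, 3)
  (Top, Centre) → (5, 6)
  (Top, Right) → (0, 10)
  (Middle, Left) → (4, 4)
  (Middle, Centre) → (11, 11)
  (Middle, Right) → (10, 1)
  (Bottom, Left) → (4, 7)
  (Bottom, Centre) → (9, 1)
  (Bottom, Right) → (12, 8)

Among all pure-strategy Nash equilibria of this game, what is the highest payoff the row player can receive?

(Middle, Centre) is a pure NE (the row player: 11 ≥ 9; the column player: 11 ≥ 4). The row player gets 11.
(Bottom, Right) is a pure NE (the row player: 12 ≥ 10; the column player: 8 ≥ 7). The row player gets 12.
Every other cell has a profitable deviation for at least one player. Highest of {11, 12} is 12.

12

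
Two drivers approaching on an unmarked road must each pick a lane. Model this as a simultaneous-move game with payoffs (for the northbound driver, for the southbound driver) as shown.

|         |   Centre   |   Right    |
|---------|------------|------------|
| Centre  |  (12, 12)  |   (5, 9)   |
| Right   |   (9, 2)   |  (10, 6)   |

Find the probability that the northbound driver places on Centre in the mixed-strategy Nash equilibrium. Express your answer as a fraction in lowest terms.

4/7

The northbound driver's mix p on Centre must make the southbound driver indifferent between Centre and Right.
The southbound driver's payoff from Centre: 12p + 2(1−p). From Right: 9p + 6(1−p).
Set equal: 3p = 4(1−p) → p = 4/7.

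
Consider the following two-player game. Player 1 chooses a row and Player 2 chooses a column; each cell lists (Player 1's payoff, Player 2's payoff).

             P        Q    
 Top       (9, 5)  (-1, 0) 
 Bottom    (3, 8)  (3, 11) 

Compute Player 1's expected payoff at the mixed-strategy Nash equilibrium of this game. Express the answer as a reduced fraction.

Player 2 mixes with probability q on P, chosen so Player 1 is indifferent: 9q + (-1)(1−q) = 3q + 3(1−q) gives q = 2/5.
Player 1's expected payoff (from either row, since indifferent) is 9·2/5 + (-1)·3/5 = 3.

3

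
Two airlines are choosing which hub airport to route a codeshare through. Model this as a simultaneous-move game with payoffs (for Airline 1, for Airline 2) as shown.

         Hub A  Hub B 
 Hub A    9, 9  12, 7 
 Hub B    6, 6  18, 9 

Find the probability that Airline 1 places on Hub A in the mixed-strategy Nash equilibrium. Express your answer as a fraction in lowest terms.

3/5

Airline 1's mix p on Hub A must make Airline 2 indifferent between Hub A and Hub B.
Airline 2's payoff from Hub A: 9p + 6(1−p). From Hub B: 7p + 9(1−p).
Set equal: 2p = 3(1−p) → p = 3/5.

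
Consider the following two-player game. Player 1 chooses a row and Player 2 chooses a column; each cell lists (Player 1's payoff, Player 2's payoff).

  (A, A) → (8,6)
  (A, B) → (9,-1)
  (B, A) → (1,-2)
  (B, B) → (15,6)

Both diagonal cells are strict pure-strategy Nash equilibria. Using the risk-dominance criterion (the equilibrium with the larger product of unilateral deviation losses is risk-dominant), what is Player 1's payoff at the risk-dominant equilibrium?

At both A: Player 1 loses 8 − 1 = 7 by deviating; Player 2 loses 6 − (-1) = 7. Product = 7·7 = 49.
At both B: Player 1 loses 15 − 9 = 6 by deviating; Player 2 loses 6 − (-2) = 8. Product = 6·8 = 48.
49 > 48, so both A is risk-dominant. Player 1's payoff there is 8.

8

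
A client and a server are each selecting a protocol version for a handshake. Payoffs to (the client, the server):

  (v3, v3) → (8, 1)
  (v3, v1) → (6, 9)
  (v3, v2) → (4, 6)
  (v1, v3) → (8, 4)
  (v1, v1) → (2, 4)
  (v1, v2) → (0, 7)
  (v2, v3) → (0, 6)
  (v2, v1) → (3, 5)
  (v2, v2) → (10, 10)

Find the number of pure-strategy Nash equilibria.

2

(v3, v1): the client gets 6 (best alternative 3); the server gets 9 (best alternative 6). Neither deviates — NE.
Both v2: the client gets 10 (best alternative 4); the server gets 10 (best alternative 6). Neither deviates — NE.
Both v3 is not a NE: the server would switch to v1 (9 > 1).
No other cell survives both best-response checks, so there are 2 pure NE.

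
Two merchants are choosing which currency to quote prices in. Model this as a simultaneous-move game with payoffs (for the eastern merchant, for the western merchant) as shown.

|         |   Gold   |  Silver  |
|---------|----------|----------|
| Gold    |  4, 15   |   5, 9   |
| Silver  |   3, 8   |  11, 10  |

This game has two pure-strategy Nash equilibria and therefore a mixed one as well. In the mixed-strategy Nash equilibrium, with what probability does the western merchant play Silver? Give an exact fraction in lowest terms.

1/7

The western merchant's mix q on Gold must make the eastern merchant indifferent between Gold and Silver.
The eastern merchant's payoff from Gold: 4q + 5(1−q). From Silver: 3q + 11(1−q).
Set equal: 1q = 6(1−q) → q = 6/7.
Probability on Silver is 1 − 6/7 = 1/7.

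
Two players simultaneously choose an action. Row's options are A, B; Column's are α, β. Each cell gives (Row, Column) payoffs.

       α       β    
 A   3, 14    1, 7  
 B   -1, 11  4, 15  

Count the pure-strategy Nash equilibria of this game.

2

(A, α): Row gets 3 (best alternative -1); Column gets 14 (best alternative 7). Neither deviates — NE.
(B, β): Row gets 4 (best alternative 1); Column gets 15 (best alternative 11). Neither deviates — NE.
(A, β) is not a NE: Row would switch to B (4 > 1).
No other cell survives both best-response checks, so there are 2 pure NE.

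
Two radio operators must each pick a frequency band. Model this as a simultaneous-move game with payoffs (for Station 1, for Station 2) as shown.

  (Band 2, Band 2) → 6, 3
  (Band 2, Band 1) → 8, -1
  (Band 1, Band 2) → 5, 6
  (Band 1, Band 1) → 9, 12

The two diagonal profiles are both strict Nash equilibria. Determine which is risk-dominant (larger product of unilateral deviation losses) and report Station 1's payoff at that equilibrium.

9

At both Band 2: Station 1 loses 6 − 5 = 1 by deviating; Station 2 loses 3 − (-1) = 4. Product = 1·4 = 4.
At both Band 1: Station 1 loses 9 − 8 = 1 by deviating; Station 2 loses 12 − 6 = 6. Product = 1·6 = 6.
6 > 4, so both Band 1 is risk-dominant. Station 1's payoff there is 9.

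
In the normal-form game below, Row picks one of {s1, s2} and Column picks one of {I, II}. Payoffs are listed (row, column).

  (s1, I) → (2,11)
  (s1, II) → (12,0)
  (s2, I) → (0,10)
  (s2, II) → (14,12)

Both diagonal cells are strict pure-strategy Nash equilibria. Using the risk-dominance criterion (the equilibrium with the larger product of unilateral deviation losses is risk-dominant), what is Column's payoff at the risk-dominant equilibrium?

At (s1, I): Row loses 2 − 0 = 2 by deviating; Column loses 11 − 0 = 11. Product = 2·11 = 22.
At (s2, II): Row loses 14 − 12 = 2 by deviating; Column loses 12 − 10 = 2. Product = 2·2 = 4.
22 > 4, so (s1, I) is risk-dominant. Column's payoff there is 11.

11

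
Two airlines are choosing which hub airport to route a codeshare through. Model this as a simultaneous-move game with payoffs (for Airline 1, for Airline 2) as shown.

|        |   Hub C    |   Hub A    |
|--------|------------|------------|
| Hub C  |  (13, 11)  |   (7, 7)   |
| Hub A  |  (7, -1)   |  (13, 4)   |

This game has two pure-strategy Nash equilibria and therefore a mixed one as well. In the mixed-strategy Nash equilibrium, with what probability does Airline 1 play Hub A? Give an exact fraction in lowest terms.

4/9

Airline 1's mix p on Hub C must make Airline 2 indifferent between Hub C and Hub A.
Airline 2's payoff from Hub C: 11p + (-1)(1−p). From Hub A: 7p + 4(1−p).
Set equal: 4p = 5(1−p) → p = 5/9.
Probability on Hub A is 1 − 5/9 = 4/9.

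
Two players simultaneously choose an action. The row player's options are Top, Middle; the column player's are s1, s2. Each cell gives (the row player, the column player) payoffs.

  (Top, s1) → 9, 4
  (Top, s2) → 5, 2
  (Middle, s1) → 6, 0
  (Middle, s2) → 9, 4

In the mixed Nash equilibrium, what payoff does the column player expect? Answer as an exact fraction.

8/3

The row player mixes with probability p on Top, chosen so the column player is indifferent: 4p + 0(1−p) = 2p + 4(1−p) gives p = 2/3.
The column player's expected payoff is 4·2/3 + 0·1/3 = 8/3.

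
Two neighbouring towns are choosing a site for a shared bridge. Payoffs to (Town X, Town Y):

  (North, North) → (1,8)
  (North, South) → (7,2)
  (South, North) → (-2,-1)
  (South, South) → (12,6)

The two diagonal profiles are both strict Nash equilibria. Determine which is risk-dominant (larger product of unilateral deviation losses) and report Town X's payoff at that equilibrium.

12

At both North: Town X loses 1 − (-2) = 3 by deviating; Town Y loses 8 − 2 = 6. Product = 3·6 = 18.
At both South: Town X loses 12 − 7 = 5 by deviating; Town Y loses 6 − (-1) = 7. Product = 5·7 = 35.
35 > 18, so both South is risk-dominant. Town X's payoff there is 12.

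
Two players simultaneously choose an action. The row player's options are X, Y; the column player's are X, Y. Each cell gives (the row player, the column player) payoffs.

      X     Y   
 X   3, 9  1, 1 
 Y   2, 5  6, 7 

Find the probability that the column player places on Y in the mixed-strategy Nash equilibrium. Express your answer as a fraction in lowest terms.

The column player's mix q on X must make the row player indifferent between X and Y.
The row player's payoff from X: 3q + 1(1−q). From Y: 2q + 6(1−q).
Set equal: 1q = 5(1−q) → q = 5/6.
Probability on Y is 1 − 5/6 = 1/6.

1/6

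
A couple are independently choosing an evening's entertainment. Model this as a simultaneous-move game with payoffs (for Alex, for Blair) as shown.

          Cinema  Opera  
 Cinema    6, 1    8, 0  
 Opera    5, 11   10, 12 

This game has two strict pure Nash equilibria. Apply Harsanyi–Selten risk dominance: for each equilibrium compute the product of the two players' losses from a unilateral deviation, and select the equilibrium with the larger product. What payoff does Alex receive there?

At both Cinema: Alex loses 6 − 5 = 1 by deviating; Blair loses 1 − 0 = 1. Product = 1·1 = 1.
At both Opera: Alex loses 10 − 8 = 2 by deviating; Blair loses 12 − 11 = 1. Product = 2·1 = 2.
2 > 1, so both Opera is risk-dominant. Alex's payoff there is 10.

10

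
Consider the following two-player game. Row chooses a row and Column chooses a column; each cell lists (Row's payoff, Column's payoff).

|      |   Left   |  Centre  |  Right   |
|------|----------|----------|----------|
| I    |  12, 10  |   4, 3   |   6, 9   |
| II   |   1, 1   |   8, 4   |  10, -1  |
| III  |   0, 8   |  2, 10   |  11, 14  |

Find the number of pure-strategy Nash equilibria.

3

(I, Left): Row gets 12 (best alternative 1); Column gets 10 (best alternative 9). Neither deviates — NE.
(II, Centre): Row gets 8 (best alternative 4); Column gets 4 (best alternative 1). Neither deviates — NE.
(III, Right): Row gets 11 (best alternative 10); Column gets 14 (best alternative 10). Neither deviates — NE.
(II, Left) is not a NE: Row would switch to I (12 > 1).
No other cell survives both best-response checks, so there are 3 pure NE.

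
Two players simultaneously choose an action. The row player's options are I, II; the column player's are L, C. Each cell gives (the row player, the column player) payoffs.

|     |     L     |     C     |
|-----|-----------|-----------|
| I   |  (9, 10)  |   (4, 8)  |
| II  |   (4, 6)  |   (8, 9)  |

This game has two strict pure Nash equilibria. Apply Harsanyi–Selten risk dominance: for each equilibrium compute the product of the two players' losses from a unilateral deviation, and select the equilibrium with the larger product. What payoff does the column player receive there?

9

At (I, L): the row player loses 9 − 4 = 5 by deviating; the column player loses 10 − 8 = 2. Product = 5·2 = 10.
At (II, C): the row player loses 8 − 4 = 4 by deviating; the column player loses 9 − 6 = 3. Product = 4·3 = 12.
12 > 10, so (II, C) is risk-dominant. The column player's payoff there is 9.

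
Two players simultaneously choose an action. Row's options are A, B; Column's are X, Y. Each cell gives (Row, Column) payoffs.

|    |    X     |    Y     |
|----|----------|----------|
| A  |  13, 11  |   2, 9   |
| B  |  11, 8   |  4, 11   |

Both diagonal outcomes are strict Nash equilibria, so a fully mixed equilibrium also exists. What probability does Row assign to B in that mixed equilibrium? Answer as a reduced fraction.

2/5

Row's mix p on A must make Column indifferent between X and Y.
Column's payoff from X: 11p + 8(1−p). From Y: 9p + 11(1−p).
Set equal: 2p = 3(1−p) → p = 3/5.
Probability on B is 1 − 3/5 = 2/5.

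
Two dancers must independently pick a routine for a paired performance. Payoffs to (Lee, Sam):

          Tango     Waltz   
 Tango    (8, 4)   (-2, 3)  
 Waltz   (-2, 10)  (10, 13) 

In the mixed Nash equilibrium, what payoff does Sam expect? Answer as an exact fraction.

Lee mixes with probability p on Tango, chosen so Sam is indifferent: 4p + 10(1−p) = 3p + 13(1−p) gives p = 3/4.
Sam's expected payoff is 4·3/4 + 10·1/4 = 11/2.

11/2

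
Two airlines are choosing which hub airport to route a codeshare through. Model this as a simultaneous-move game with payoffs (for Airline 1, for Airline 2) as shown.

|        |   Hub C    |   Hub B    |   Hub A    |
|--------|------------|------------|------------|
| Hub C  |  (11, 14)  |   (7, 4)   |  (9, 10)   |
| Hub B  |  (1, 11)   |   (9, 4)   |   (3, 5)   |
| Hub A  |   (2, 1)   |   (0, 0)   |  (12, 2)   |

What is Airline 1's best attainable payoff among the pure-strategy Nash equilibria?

Both Hub C is a pure NE (Airline 1: 11 ≥ 2; Airline 2: 14 ≥ 10). Airline 1 gets 11.
Both Hub A is a pure NE (Airline 1: 12 ≥ 9; Airline 2: 2 ≥ 1). Airline 1 gets 12.
Every other cell has a profitable deviation for at least one player. Highest of {11, 12} is 12.

12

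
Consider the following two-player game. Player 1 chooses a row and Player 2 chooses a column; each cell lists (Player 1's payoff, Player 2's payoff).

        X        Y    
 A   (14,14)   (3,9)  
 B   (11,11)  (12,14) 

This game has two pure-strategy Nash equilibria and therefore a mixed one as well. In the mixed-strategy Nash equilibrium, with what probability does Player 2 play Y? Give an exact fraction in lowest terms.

Player 2's mix q on X must make Player 1 indifferent between A and B.
Player 1's payoff from A: 14q + 3(1−q). From B: 11q + 12(1−q).
Set equal: 3q = 9(1−q) → q = 9/12 = 3/4.
Probability on Y is 1 − 3/4 = 1/4.

1/4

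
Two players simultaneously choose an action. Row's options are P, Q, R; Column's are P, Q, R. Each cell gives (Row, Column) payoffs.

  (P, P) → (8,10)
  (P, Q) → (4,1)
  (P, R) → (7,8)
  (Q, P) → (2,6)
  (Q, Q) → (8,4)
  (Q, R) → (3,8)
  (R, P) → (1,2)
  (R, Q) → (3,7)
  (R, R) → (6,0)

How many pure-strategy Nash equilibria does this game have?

Both P: Row gets 8 (best alternative 2); Column gets 10 (best alternative 8). Neither deviates — NE.
Both R is not a NE: Row would switch to P (7 > 6).
No other cell survives both best-response checks, so there is 1 pure NE.

1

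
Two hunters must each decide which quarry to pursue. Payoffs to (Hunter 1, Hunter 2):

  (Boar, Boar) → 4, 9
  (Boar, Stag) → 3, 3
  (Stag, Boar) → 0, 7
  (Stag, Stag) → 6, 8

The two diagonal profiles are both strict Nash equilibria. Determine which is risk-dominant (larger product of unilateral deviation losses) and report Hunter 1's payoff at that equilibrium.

At both Boar: Hunter 1 loses 4 − 0 = 4 by deviating; Hunter 2 loses 9 − 3 = 6. Product = 4·6 = 24.
At both Stag: Hunter 1 loses 6 − 3 = 3 by deviating; Hunter 2 loses 8 − 7 = 1. Product = 3·1 = 3.
24 > 3, so both Boar is risk-dominant. Hunter 1's payoff there is 4.

4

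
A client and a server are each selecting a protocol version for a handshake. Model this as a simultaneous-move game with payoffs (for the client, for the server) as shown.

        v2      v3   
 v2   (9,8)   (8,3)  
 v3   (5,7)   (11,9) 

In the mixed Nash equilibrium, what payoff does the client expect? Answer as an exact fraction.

59/7

The server mixes with probability q on v2, chosen so the client is indifferent: 9q + 8(1−q) = 5q + 11(1−q) gives q = 3/7.
The client's expected payoff (from either row, since indifferent) is 9·3/7 + 8·4/7 = 59/7.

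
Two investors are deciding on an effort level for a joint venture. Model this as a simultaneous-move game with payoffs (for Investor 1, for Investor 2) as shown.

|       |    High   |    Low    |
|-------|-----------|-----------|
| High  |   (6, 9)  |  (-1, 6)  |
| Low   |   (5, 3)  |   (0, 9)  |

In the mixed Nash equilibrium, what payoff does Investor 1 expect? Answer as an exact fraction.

Investor 2 mixes with probability q on High, chosen so Investor 1 is indifferent: 6q + (-1)(1−q) = 5q + 0(1−q) gives q = 1/2.
Investor 1's expected payoff (from either row, since indifferent) is 6·1/2 + (-1)·1/2 = 5/2.

5/2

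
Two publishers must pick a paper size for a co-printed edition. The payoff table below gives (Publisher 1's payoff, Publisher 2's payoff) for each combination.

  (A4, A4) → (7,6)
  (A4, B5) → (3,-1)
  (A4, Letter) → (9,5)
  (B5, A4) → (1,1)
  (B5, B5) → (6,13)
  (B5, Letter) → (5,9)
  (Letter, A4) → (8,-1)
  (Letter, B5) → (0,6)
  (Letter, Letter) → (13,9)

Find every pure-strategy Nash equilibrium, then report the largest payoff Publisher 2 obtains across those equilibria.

Both B5 is a pure NE (Publisher 1: 6 ≥ 3; Publisher 2: 13 ≥ 9). Publisher 2 gets 13.
Both Letter is a pure NE (Publisher 1: 13 ≥ 9; Publisher 2: 9 ≥ 6). Publisher 2 gets 9.
Every other cell has a profitable deviation for at least one player. Highest of {13, 9} is 13.

13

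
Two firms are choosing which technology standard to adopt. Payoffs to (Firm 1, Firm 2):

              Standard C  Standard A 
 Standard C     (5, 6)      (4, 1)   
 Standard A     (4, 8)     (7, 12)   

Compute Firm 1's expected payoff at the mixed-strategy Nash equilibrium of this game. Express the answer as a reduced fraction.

Firm 2 mixes with probability q on Standard C, chosen so Firm 1 is indifferent: 5q + 4(1−q) = 4q + 7(1−q) gives q = 3/4.
Firm 1's expected payoff (from either row, since indifferent) is 5·3/4 + 4·1/4 = 19/4.

19/4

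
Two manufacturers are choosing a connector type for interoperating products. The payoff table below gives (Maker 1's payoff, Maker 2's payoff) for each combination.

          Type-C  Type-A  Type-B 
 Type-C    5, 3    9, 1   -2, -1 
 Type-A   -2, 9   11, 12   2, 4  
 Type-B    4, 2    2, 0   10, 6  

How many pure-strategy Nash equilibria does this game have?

3

Both Type-C: Maker 1 gets 5 (best alternative 4); Maker 2 gets 3 (best alternative 1). Neither deviates — NE.
Both Type-A: Maker 1 gets 11 (best alternative 9); Maker 2 gets 12 (best alternative 9). Neither deviates — NE.
Both Type-B: Maker 1 gets 10 (best alternative 2); Maker 2 gets 6 (best alternative 2). Neither deviates — NE.
(Type-B, Type-C) is not a NE: Maker 1 would switch to Type-C (5 > 4).
No other cell survives both best-response checks, so there are 3 pure NE.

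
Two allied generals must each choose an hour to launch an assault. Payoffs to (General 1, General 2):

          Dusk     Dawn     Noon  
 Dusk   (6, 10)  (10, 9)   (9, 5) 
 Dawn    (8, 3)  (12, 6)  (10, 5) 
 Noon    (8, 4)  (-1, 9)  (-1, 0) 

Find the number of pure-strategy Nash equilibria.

1

Both Dawn: General 1 gets 12 (best alternative 10); General 2 gets 6 (best alternative 5). Neither deviates — NE.
Both Dusk is not a NE: General 1 would switch to Dawn (8 > 6).
No other cell survives both best-response checks, so there is 1 pure NE.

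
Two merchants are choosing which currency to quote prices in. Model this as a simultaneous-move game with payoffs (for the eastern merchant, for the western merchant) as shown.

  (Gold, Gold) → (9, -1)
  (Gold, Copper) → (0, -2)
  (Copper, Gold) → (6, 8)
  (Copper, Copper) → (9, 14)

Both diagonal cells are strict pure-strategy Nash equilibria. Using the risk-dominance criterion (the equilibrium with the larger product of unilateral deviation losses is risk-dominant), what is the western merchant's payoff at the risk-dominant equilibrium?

At both Gold: the eastern merchant loses 9 − 6 = 3 by deviating; the western merchant loses -1 − (-2) = 1. Product = 3·1 = 3.
At both Copper: the eastern merchant loses 9 − 0 = 9 by deviating; the western merchant loses 14 − 8 = 6. Product = 9·6 = 54.
54 > 3, so both Copper is risk-dominant. The western merchant's payoff there is 14.

14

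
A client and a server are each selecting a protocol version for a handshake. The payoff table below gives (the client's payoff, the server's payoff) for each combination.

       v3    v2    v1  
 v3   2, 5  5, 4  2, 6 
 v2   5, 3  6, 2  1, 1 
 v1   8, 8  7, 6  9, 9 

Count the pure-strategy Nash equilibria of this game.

Both v1: the client gets 9 (best alternative 2); the server gets 9 (best alternative 8). Neither deviates — NE.
Both v2 is not a NE: the client would switch to v1 (7 > 6).
No other cell survives both best-response checks, so there is 1 pure NE.

1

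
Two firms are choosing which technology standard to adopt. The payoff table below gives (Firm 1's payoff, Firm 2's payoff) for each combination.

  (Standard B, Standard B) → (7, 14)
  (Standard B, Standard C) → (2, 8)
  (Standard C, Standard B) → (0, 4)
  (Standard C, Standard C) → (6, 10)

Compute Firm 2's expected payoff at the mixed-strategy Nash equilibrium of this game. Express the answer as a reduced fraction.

9

Firm 1 mixes with probability p on Standard B, chosen so Firm 2 is indifferent: 14p + 4(1−p) = 8p + 10(1−p) gives p = 1/2.
Firm 2's expected payoff is 14·1/2 + 4·1/2 = 9.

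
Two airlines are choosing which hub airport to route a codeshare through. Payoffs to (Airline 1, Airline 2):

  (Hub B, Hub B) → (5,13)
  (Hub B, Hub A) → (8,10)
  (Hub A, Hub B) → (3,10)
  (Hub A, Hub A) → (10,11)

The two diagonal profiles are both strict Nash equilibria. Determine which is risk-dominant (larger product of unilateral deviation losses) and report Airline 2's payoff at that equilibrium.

13

At both Hub B: Airline 1 loses 5 − 3 = 2 by deviating; Airline 2 loses 13 − 10 = 3. Product = 2·3 = 6.
At both Hub A: Airline 1 loses 10 − 8 = 2 by deviating; Airline 2 loses 11 − 10 = 1. Product = 2·1 = 2.
6 > 2, so both Hub B is risk-dominant. Airline 2's payoff there is 13.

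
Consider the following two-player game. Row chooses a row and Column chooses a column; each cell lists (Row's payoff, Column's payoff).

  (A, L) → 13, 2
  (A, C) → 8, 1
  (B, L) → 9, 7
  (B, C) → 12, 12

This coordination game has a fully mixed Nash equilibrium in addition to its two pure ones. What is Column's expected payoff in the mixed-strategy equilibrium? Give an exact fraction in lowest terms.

Row mixes with probability p on A, chosen so Column is indifferent: 2p + 7(1−p) = 1p + 12(1−p) gives p = 5/6.
Column's expected payoff is 2·5/6 + 7·1/6 = 17/6.

17/6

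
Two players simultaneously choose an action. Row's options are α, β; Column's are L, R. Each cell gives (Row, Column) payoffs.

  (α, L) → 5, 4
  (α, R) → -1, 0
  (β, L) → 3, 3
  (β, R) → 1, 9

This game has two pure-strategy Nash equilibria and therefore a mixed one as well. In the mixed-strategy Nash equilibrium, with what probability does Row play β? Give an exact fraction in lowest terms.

Row's mix p on α must make Column indifferent between L and R.
Column's payoff from L: 4p + 3(1−p). From R: 0p + 9(1−p).
Set equal: 4p = 6(1−p) → p = 6/10 = 3/5.
Probability on β is 1 − 3/5 = 2/5.

2/5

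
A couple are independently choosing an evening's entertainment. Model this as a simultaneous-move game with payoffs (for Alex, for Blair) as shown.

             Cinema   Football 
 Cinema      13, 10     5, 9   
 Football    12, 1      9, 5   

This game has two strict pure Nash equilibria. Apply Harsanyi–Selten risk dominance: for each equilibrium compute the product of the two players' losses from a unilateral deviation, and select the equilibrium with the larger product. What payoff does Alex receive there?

9

At both Cinema: Alex loses 13 − 12 = 1 by deviating; Blair loses 10 − 9 = 1. Product = 1·1 = 1.
At both Football: Alex loses 9 − 5 = 4 by deviating; Blair loses 5 − 1 = 4. Product = 4·4 = 16.
16 > 1, so both Football is risk-dominant. Alex's payoff there is 9.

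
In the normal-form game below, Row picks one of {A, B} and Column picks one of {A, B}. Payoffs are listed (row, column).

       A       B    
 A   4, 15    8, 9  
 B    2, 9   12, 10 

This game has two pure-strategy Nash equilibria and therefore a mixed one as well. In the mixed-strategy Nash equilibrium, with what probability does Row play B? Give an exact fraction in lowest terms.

6/7

Row's mix p on A must make Column indifferent between A and B.
Column's payoff from A: 15p + 9(1−p). From B: 9p + 10(1−p).
Set equal: 6p = 1(1−p) → p = 1/7.
Probability on B is 1 − 1/7 = 6/7.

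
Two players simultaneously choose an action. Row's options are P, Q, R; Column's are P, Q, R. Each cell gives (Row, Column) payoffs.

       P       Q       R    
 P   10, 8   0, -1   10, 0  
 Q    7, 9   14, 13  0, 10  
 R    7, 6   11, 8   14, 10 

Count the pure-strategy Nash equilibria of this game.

Both P: Row gets 10 (best alternative 7); Column gets 8 (best alternative 0). Neither deviates — NE.
Both Q: Row gets 14 (best alternative 11); Column gets 13 (best alternative 10). Neither deviates — NE.
Both R: Row gets 14 (best alternative 10); Column gets 10 (best alternative 8). Neither deviates — NE.
(R, P) is not a NE: Row would switch to P (10 > 7).
No other cell survives both best-response checks, so there are 3 pure NE.

3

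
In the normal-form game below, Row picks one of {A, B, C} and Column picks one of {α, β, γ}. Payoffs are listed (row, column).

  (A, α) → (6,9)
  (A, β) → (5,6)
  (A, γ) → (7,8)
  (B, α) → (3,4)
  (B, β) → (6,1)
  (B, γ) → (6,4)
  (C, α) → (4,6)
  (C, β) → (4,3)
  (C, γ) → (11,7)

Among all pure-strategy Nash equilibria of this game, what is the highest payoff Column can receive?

(A, α) is a pure NE (Row: 6 ≥ 4; Column: 9 ≥ 8). Column gets 9.
(C, γ) is a pure NE (Row: 11 ≥ 7; Column: 7 ≥ 6). Column gets 7.
Every other cell has a profitable deviation for at least one player. Highest of {9, 7} is 9.

9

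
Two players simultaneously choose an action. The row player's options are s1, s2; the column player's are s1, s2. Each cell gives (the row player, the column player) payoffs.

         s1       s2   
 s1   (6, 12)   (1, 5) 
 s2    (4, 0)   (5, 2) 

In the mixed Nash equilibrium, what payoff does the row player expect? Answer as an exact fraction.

The column player mixes with probability q on s1, chosen so the row player is indifferent: 6q + 1(1−q) = 4q + 5(1−q) gives q = 2/3.
The row player's expected payoff (from either row, since indifferent) is 6·2/3 + 1·1/3 = 13/3.

13/3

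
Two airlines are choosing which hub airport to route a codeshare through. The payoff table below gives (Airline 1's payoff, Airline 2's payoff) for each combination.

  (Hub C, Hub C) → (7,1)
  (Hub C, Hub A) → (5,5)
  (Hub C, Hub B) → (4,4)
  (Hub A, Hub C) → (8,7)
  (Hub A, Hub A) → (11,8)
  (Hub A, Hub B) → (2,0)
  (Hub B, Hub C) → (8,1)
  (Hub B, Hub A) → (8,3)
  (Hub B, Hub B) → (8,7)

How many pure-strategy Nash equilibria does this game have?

Both Hub A: Airline 1 gets 11 (best alternative 8); Airline 2 gets 8 (best alternative 7). Neither deviates — NE.
Both Hub B: Airline 1 gets 8 (best alternative 4); Airline 2 gets 7 (best alternative 3). Neither deviates — NE.
Both Hub C is not a NE: Airline 1 would switch to Hub A (8 > 7).
No other cell survives both best-response checks, so there are 2 pure NE.

2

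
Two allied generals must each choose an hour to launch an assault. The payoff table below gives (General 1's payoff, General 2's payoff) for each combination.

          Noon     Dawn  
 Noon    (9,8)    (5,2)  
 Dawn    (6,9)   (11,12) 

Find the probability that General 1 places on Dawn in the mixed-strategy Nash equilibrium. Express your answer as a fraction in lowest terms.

General 1's mix p on Noon must make General 2 indifferent between Noon and Dawn.
General 2's payoff from Noon: 8p + 9(1−p). From Dawn: 2p + 12(1−p).
Set equal: 6p = 3(1−p) → p = 3/9 = 1/3.
Probability on Dawn is 1 − 1/3 = 2/3.

2/3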